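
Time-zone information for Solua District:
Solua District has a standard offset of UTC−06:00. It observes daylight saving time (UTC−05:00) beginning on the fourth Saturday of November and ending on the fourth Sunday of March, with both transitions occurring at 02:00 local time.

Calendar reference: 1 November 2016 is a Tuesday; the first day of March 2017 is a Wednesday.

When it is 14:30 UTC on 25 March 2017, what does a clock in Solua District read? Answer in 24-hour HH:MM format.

1 November 2016 is a Tuesday, so the first Saturday is November 5 and the fourth is November 26.
1 March 2017 is a Wednesday, so the first Sunday is March 5 and the fourth is March 26.
At the standard offset (UTC−06:00), 14:30 UTC − 6h = 08:30 Solua District standard time.
The standard-time date in Solua District, 25 March 2017, lies within the daylight-saving period (26 November 2016 – 26 March 2017), so Solua District is on daylight time, UTC−05:00.
14:30 UTC − 5h = 09:30 local.

09:30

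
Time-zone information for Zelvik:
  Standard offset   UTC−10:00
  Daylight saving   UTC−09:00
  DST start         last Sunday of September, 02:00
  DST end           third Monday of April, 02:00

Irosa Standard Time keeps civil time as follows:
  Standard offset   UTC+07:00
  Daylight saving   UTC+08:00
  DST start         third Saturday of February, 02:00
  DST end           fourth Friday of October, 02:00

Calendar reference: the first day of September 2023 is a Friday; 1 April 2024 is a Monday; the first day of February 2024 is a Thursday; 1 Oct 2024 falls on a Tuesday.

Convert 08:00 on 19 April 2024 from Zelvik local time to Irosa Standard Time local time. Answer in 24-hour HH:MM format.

1 September 2023 is a Friday, so Sundays fall on 3, 10, 17, 24; the last is September 24.
1 April 2024 is a Monday, so the first Monday is April 1 and the third is April 15.
Daylight saving runs 24 September 2023 – 15 April 2024; 19 April 2024 is outside that window, so Zelvik is on standard time at UTC−10:00.
08:00 Zelvik + 10h = 18:00 UTC.
1 February 2024 is a Thursday, so the first Saturday is February 3 and the third is February 17.
1 October 2024 is a Tuesday, so the first Friday is October 4 and the fourth is October 25.
At the standard offset (UTC+07:00), 18:00 UTC + 7h = 01:00 Irosa Standard Time standard time (rolling into the next day, 20 April 2024).
The standard-time date in Irosa Standard Time, 20 April 2024, lies within the daylight-saving period (17 February – 25 October), so Irosa Standard Time is on daylight time, UTC+08:00.
18:00 UTC + 8h = 02:00 Irosa Standard Time (rolling into the next day, 20 April 2024).

02:00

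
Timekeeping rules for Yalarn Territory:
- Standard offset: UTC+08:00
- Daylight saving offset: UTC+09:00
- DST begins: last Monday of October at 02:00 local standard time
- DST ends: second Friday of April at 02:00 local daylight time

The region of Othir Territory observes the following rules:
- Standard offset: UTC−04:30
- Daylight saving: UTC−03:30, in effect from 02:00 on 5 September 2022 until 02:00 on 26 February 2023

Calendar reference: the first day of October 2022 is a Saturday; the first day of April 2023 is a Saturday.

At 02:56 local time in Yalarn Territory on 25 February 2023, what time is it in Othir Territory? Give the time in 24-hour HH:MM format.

14:26

1 October 2022 is a Saturday, so Mondays fall on 3, 10, 17, 24, 31; the last is October 31.
1 April 2023 is a Saturday, so the first Friday is April 7 and the second is April 14.
Daylight saving runs 31 October 2022 – 14 April 2023; 25 February 2023 is inside that window, so Yalarn Territory is at UTC+09:00.
02:56 Yalarn Territory − 9h = 17:56 UTC (rolling into the previous day, 24 February 2023).
At the standard offset (UTC−04:30), 17:56 UTC − 4h30m = 13:26 Othir Territory standard time.
The standard-time date in Othir Territory, 24 February 2023, lies within the daylight-saving period (5 September 2022 – 26 February 2023), so Othir Territory is on daylight time, UTC−03:30.
17:56 UTC − 3h30m = 14:26 Othir Territory.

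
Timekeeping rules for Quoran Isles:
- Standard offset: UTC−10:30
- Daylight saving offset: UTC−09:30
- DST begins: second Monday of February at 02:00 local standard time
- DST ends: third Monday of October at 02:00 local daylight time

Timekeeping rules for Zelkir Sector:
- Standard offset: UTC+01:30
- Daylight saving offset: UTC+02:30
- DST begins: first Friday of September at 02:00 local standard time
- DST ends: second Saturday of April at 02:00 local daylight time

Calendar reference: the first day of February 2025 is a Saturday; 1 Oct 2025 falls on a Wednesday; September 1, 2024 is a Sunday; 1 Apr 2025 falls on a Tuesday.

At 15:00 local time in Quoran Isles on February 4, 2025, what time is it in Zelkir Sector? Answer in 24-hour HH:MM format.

04:00

1 February 2025 is a Saturday, so the first Monday is February 3 and the second is February 10.
1 October 2025 is a Wednesday, so the first Monday is October 6 and the third is October 20.
February 4, 2025 does not fall between 10 February and 20 October, so daylight saving is not in effect and Quoran Isles is at UTC−10:30.
15:00 Quoran Isles + 10h30m = 01:30 UTC (rolling into the next day, 5 February 2025).
1 September 2024 is a Sunday, so the first Friday is September 6.
1 April 2025 is a Tuesday, so the first Saturday is April 5 and the second is April 12.
At the standard offset (UTC+01:30), 01:30 UTC + 1h30m = 03:00 Zelkir Sector standard time.
The standard-time date in Zelkir Sector, February 5, 2025, lies within the daylight-saving period (6 September 2024 – 12 April 2025), so Zelkir Sector is on daylight time, UTC+02:30.
01:30 UTC + 2h30m = 04:00 Zelkir Sector.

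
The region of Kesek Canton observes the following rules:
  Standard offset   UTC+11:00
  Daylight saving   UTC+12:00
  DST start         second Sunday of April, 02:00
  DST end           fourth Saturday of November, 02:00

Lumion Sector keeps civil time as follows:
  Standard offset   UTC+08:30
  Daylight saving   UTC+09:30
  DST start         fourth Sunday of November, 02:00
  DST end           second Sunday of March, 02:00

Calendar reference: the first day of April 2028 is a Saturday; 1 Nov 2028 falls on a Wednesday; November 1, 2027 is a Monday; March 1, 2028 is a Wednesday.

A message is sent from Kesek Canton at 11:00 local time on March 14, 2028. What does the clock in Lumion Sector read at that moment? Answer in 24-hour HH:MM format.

08:30

1 April 2028 is a Saturday, so the first Sunday is April 2 and the second is April 9.
1 November 2028 is a Wednesday, so the first Saturday is November 4 and the fourth is November 25.
March 14, 2028 does not fall between 9 April and 25 November, so daylight saving is not in effect and Kesek Canton is at UTC+11:00.
11:00 Kesek Canton − 11h = 00:00 UTC.
1 November 2027 is a Monday, so the first Sunday is November 7 and the fourth is November 28.
1 March 2028 is a Wednesday, so the first Sunday is March 5 and the second is March 12.
At the standard offset (UTC+08:30), 00:00 UTC + 8h30m = 08:30 Lumion Sector standard time.
The standard-time date in Lumion Sector, March 14, 2028, does not fall between 28 November 2027 and 12 March 2028, so daylight saving is not in effect and Lumion Sector is at UTC+08:30.
00:00 UTC + 8h30m = 08:30 Lumion Sector.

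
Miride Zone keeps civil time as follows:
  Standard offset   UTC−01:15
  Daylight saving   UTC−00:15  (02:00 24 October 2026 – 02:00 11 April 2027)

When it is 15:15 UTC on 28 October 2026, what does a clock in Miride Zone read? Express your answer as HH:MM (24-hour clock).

15:00

At the standard offset (UTC−01:15), 15:15 UTC − 1h15m = 14:00 Miride Zone standard time.
The standard-time date in Miride Zone, 28 October 2026, falls between 24 October 2026 and 11 April 2027, so daylight saving is in effect and Miride Zone is at UTC−00:15.
15:15 UTC − 0h15m = 15:00 local.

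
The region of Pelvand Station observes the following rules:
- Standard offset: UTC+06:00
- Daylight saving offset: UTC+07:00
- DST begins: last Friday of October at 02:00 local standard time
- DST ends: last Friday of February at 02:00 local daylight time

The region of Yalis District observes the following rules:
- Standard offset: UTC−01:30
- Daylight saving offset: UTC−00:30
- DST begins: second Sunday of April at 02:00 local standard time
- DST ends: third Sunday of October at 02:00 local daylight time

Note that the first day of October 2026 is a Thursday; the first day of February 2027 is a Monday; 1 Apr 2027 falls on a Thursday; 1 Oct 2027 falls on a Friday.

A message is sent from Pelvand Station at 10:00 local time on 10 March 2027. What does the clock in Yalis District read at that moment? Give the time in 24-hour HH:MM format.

1 October 2026 is a Thursday, so Fridays fall on 2, 9, 16, 23, 30; the last is October 30.
1 February 2027 is a Monday, so Fridays fall on 5, 12, 19, 26; the last is February 26.
10 March 2027 does not fall between 30 October 2026 and 26 February 2027, so daylight saving is not in effect and Pelvand Station is at UTC+06:00.
10:00 Pelvand Station − 6h = 04:00 UTC.
1 April 2027 is a Thursday, so the first Sunday is April 4 and the second is April 11.
1 October 2027 is a Friday, so the first Sunday is October 3 and the third is October 17.
At the standard offset (UTC−01:30), 04:00 UTC − 1h30m = 02:30 Yalis District standard time.
The standard-time date in Yalis District, 10 March 2027, does not fall between 11 April and 17 October, so daylight saving is not in effect and Yalis District is at UTC−01:30.
04:00 UTC − 1h30m = 02:30 Yalis District.

02:30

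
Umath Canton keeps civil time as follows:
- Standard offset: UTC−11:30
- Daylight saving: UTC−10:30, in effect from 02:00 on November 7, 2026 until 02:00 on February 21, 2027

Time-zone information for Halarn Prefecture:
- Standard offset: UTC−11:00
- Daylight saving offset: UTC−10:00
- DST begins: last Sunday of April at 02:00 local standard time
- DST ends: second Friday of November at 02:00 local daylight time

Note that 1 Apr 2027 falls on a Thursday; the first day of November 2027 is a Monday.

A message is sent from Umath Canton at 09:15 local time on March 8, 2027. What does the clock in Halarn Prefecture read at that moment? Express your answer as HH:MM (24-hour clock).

March 8, 2027 is outside the daylight-saving period (7 November 2026 – 21 February 2027), so Umath Canton is on standard time, UTC−11:30.
09:15 Umath Canton + 11h30m = 20:45 UTC.
1 April 2027 is a Thursday, so Sundays fall on 4, 11, 18, 25; the last is April 25.
1 November 2027 is a Monday, so the first Friday is November 5 and the second is November 12.
At the standard offset (UTC−11:00), 20:45 UTC − 11h = 09:45 Halarn Prefecture standard time.
Daylight saving runs 25 April – 12 November; the standard-time date in Halarn Prefecture, March 8, 2027, is outside that window, so Halarn Prefecture is on standard time at UTC−11:00.
20:45 UTC − 11h = 09:45 Halarn Prefecture.

09:45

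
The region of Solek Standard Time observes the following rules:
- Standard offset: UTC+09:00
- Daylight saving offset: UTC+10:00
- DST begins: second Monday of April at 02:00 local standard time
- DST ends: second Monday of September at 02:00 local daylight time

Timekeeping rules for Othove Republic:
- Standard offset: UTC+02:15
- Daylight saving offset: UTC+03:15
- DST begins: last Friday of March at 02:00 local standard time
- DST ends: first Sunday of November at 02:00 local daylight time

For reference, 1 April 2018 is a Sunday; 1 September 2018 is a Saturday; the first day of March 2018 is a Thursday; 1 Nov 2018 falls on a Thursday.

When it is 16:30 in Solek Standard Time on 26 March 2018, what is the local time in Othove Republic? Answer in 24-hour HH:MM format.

09:45

1 April 2018 is a Sunday, so the first Monday is April 2 and the second is April 9.
1 September 2018 is a Saturday, so the first Monday is September 3 and the second is September 10.
Daylight saving runs 9 April – 10 September; 26 March 2018 is outside that window, so Solek Standard Time is on standard time at UTC+09:00.
16:30 Solek Standard Time − 9h = 07:30 UTC.
1 March 2018 is a Thursday, so Fridays fall on 2, 9, 16, 23, 30; the last is March 30.
1 November 2018 is a Thursday, so the first Sunday is November 4.
At the standard offset (UTC+02:15), 07:30 UTC + 2h15m = 09:45 Othove Republic standard time.
The standard-time date in Othove Republic, 26 March 2018, does not fall between 30 March and 4 November, so daylight saving is not in effect and Othove Republic is at UTC+02:15.
07:30 UTC + 2h15m = 09:45 Othove Republic.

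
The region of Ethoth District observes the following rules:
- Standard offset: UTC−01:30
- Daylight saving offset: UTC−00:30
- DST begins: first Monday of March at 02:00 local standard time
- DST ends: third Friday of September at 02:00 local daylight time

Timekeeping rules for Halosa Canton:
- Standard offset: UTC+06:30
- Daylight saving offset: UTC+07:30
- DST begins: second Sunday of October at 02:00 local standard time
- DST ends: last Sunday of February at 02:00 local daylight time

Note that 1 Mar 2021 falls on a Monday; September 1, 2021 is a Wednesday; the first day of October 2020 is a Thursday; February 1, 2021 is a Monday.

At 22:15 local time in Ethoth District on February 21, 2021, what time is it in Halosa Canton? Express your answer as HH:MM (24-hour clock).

1 March 2021 is a Monday, so the first Monday is March 1.
1 September 2021 is a Wednesday, so the first Friday is September 3 and the third is September 17.
Daylight saving runs 1 March – 17 September; February 21, 2021 is outside that window, so Ethoth District is on standard time at UTC−01:30.
22:15 Ethoth District + 1h30m = 23:45 UTC.
1 October 2020 is a Thursday, so the first Sunday is October 4 and the second is October 11.
1 February 2021 is a Monday, so Sundays fall on 7, 14, 21, 28; the last is February 28.
At the standard offset (UTC+06:30), 23:45 UTC + 6h30m = 06:15 Halosa Canton standard time (rolling into the next day, 22 February 2021).
The standard-time date in Halosa Canton, February 22, 2021, lies within the daylight-saving period (11 October 2020 – 28 February 2021), so Halosa Canton is on daylight time, UTC+07:30.
23:45 UTC + 7h30m = 07:15 Halosa Canton (rolling into the next day, 22 February 2021).

07:15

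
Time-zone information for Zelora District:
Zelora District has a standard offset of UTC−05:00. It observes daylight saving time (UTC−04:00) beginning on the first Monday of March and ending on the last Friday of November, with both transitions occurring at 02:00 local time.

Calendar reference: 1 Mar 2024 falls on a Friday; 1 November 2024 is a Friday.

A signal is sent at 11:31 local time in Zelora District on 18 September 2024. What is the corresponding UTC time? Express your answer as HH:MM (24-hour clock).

15:31

1 March 2024 is a Friday, so the first Monday is March 4.
1 November 2024 is a Friday, so Fridays fall on 1, 8, 15, 22, 29; the last is November 29.
18 September 2024 falls between 4 March and 29 November, so daylight saving is in effect and Zelora District is at UTC−04:00.
11:31 local + 4h = 15:31 UTC.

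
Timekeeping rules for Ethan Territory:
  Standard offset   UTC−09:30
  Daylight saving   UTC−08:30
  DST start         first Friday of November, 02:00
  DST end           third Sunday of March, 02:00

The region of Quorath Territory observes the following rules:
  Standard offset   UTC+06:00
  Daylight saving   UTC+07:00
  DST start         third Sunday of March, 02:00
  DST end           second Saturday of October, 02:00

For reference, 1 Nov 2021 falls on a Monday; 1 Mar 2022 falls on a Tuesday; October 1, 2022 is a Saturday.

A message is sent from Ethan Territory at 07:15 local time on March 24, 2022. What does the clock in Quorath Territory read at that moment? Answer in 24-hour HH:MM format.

1 November 2021 is a Monday, so the first Friday is November 5.
1 March 2022 is a Tuesday, so the first Sunday is March 6 and the third is March 20.
Daylight saving runs 5 November 2021 – 20 March 2022; March 24, 2022 is outside that window, so Ethan Territory is on standard time at UTC−09:30.
07:15 Ethan Territory + 9h30m = 16:45 UTC.
1 March 2022 is a Tuesday, so the first Sunday is March 6 and the third is March 20.
1 October 2022 is a Saturday, so the first Saturday is October 1 and the second is October 8.
At the standard offset (UTC+06:00), 16:45 UTC + 6h = 22:45 Quorath Territory standard time.
Daylight saving runs 20 March – 8 October; the standard-time date in Quorath Territory, March 24, 2022, is inside that window, so Quorath Territory is at UTC+07:00.
16:45 UTC + 7h = 23:45 Quorath Territory.

23:45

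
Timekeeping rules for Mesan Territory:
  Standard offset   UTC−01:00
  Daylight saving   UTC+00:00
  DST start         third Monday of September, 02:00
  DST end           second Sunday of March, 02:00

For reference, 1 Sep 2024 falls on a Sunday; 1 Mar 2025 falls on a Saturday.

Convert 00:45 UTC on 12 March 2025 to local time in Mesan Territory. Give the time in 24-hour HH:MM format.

23:45

1 September 2024 is a Sunday, so the first Monday is September 2 and the third is September 16.
1 March 2025 is a Saturday, so the first Sunday is March 2 and the second is March 9.
At the standard offset (UTC−01:00), 00:45 UTC − 1h = 23:45 Mesan Territory standard time (rolling into the previous day, 11 March 2025).
Daylight saving runs 16 September 2024 – 9 March 2025; the standard-time date in Mesan Territory, 11 March 2025, is outside that window, so Mesan Territory is on standard time at UTC−01:00.
00:45 UTC − 1h = 23:45 local (rolling into the previous day, 11 March 2025).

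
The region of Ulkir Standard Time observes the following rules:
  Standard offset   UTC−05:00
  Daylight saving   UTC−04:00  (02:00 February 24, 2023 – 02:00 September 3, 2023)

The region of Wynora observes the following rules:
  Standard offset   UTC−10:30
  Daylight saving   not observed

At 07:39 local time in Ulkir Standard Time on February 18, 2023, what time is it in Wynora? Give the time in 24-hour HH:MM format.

02:09

Daylight saving runs 24 February – 3 September; February 18, 2023 is outside that window, so Ulkir Standard Time is on standard time at UTC−05:00.
07:39 Ulkir Standard Time + 5h = 12:39 UTC.
Wynora has no daylight saving, so its offset is UTC−10:30 year-round.
12:39 UTC − 10h30m = 02:09 Wynora.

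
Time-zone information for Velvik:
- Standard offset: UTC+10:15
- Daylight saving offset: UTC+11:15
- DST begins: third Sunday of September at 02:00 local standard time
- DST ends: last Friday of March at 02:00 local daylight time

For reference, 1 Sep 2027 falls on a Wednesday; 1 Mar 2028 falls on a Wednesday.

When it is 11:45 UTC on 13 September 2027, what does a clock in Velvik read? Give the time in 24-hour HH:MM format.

1 September 2027 is a Wednesday, so the first Sunday is September 5 and the third is September 19.
1 March 2028 is a Wednesday, so Fridays fall on 3, 10, 17, 24, 31; the last is March 31.
At the standard offset (UTC+10:15), 11:45 UTC + 10h15m = 22:00 Velvik standard time.
Daylight saving runs 19 September 2027 – 31 March 2028; the standard-time date in Velvik, 13 September 2027, is outside that window, so Velvik is on standard time at UTC+10:15.
11:45 UTC + 10h15m = 22:00 local.

22:00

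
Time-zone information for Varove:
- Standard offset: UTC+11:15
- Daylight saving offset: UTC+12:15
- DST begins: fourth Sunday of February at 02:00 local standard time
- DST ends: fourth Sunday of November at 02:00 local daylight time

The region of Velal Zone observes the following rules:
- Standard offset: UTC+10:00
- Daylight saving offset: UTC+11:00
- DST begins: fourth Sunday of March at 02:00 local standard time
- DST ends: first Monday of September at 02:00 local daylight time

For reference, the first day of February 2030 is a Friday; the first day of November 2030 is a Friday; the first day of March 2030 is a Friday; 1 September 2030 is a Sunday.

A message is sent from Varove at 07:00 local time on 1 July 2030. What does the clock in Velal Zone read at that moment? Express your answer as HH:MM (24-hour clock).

1 February 2030 is a Friday, so the first Sunday is February 3 and the fourth is February 24.
1 November 2030 is a Friday, so the first Sunday is November 3 and the fourth is November 24.
1 July 2030 lies within the daylight-saving period (24 February – 24 November), so Varove is on daylight time, UTC+12:15.
07:00 Varove − 12h15m = 18:45 UTC (rolling into the previous day, 30 June 2030).
1 March 2030 is a Friday, so the first Sunday is March 3 and the fourth is March 24.
1 September 2030 is a Sunday, so the first Monday is September 2.
At the standard offset (UTC+10:00), 18:45 UTC + 10h = 04:45 Velal Zone standard time (rolling into the next day, 1 July 2030).
The standard-time date in Velal Zone, 1 July 2030, lies within the daylight-saving period (24 March – 2 September), so Velal Zone is on daylight time, UTC+11:00.
18:45 UTC + 11h = 05:45 Velal Zone (rolling into the next day, 1 July 2030).

05:45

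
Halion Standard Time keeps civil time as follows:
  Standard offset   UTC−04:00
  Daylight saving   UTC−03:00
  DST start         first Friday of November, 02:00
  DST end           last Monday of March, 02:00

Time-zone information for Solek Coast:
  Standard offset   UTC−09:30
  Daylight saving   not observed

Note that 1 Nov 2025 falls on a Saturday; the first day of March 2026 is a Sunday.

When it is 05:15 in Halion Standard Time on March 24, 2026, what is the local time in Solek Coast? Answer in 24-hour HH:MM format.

1 November 2025 is a Saturday, so the first Friday is November 7.
1 March 2026 is a Sunday, so Mondays fall on 2, 9, 16, 23, 30; the last is March 30.
March 24, 2026 falls between 7 November 2025 and 30 March 2026, so daylight saving is in effect and Halion Standard Time is at UTC−03:00.
05:15 Halion Standard Time + 3h = 08:15 UTC.
Solek Coast has no daylight saving, so its offset is UTC−09:30 year-round.
08:15 UTC − 9h30m = 22:45 Solek Coast (rolling into the previous day, 23 March 2026).

22:45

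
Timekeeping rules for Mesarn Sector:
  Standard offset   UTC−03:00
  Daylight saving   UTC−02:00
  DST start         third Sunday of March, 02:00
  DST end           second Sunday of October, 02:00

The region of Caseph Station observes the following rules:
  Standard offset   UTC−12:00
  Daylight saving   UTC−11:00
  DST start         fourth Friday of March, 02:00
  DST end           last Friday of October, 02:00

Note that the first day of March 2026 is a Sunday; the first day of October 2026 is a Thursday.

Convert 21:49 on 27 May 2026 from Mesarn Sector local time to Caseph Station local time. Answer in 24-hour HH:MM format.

1 March 2026 is a Sunday, so the first Sunday is March 1 and the third is March 15.
1 October 2026 is a Thursday, so the first Sunday is October 4 and the second is October 11.
27 May 2026 lies within the daylight-saving period (15 March – 11 October), so Mesarn Sector is on daylight time, UTC−02:00.
21:49 Mesarn Sector + 2h = 23:49 UTC.
1 March 2026 is a Sunday, so the first Friday is March 6 and the fourth is March 27.
1 October 2026 is a Thursday, so Fridays fall on 2, 9, 16, 23, 30; the last is October 30.
At the standard offset (UTC−12:00), 23:49 UTC − 12h = 11:49 Caseph Station standard time.
Daylight saving runs 27 March – 30 October; the standard-time date in Caseph Station, 27 May 2026, is inside that window, so Caseph Station is at UTC−11:00.
23:49 UTC − 11h = 12:49 Caseph Station.

12:49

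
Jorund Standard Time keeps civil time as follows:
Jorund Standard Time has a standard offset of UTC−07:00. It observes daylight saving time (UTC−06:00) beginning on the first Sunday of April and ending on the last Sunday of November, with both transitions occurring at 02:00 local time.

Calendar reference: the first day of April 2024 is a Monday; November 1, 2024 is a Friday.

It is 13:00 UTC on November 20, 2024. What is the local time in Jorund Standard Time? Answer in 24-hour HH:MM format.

07:00

1 April 2024 is a Monday, so the first Sunday is April 7.
1 November 2024 is a Friday, so Sundays fall on 3, 10, 17, 24; the last is November 24.
At the standard offset (UTC−07:00), 13:00 UTC − 7h = 06:00 Jorund Standard Time standard time.
Daylight saving runs 7 April – 24 November; the standard-time date in Jorund Standard Time, November 20, 2024, is inside that window, so Jorund Standard Time is at UTC−06:00.
13:00 UTC − 6h = 07:00 local.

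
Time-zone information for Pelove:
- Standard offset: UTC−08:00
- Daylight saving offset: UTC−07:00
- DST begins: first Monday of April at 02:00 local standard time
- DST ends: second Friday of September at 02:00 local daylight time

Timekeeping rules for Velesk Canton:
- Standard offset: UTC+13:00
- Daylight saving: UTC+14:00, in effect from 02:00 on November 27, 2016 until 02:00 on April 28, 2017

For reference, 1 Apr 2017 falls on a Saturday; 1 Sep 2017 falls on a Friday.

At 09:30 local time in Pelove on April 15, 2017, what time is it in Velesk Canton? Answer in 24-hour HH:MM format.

1 April 2017 is a Saturday, so the first Monday is April 3.
1 September 2017 is a Friday, so the first Friday is September 1 and the second is September 8.
April 15, 2017 lies within the daylight-saving period (3 April – 8 September), so Pelove is on daylight time, UTC−07:00.
09:30 Pelove + 7h = 16:30 UTC.
At the standard offset (UTC+13:00), 16:30 UTC + 13h = 05:30 Velesk Canton standard time (rolling into the next day, 16 April 2017).
Daylight saving runs 27 November 2016 – 28 April 2017; the standard-time date in Velesk Canton, April 16, 2017, is inside that window, so Velesk Canton is at UTC+14:00.
16:30 UTC + 14h = 06:30 Velesk Canton (rolling into the next day, 16 April 2017).

06:30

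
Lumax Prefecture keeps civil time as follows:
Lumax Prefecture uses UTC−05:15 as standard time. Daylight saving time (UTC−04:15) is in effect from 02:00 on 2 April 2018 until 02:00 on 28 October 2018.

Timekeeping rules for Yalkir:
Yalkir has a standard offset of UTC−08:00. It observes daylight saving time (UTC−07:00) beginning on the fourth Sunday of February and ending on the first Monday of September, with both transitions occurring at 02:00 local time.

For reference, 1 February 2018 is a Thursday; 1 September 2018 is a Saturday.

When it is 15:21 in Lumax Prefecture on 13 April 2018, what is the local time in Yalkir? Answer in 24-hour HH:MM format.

12:36

13 April 2018 falls between 2 April and 28 October, so daylight saving is in effect and Lumax Prefecture is at UTC−04:15.
15:21 Lumax Prefecture + 4h15m = 19:36 UTC.
1 February 2018 is a Thursday, so the first Sunday is February 4 and the fourth is February 25.
1 September 2018 is a Saturday, so the first Monday is September 3.
At the standard offset (UTC−08:00), 19:36 UTC − 8h = 11:36 Yalkir standard time.
The standard-time date in Yalkir, 13 April 2018, lies within the daylight-saving period (25 February – 3 September), so Yalkir is on daylight time, UTC−07:00.
19:36 UTC − 7h = 12:36 Yalkir.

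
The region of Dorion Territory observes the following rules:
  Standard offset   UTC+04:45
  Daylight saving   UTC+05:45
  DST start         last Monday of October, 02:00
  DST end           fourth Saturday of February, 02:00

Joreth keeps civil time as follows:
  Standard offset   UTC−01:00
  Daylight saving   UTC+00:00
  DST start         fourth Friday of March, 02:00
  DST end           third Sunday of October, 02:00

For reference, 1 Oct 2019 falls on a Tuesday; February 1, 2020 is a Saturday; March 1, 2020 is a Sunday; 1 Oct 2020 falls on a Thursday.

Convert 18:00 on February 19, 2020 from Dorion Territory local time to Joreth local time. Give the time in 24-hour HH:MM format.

11:15

1 October 2019 is a Tuesday, so Mondays fall on 7, 14, 21, 28; the last is October 28.
1 February 2020 is a Saturday, so the first Saturday is February 1 and the fourth is February 22.
February 19, 2020 falls between 28 October 2019 and 22 February 2020, so daylight saving is in effect and Dorion Territory is at UTC+05:45.
18:00 Dorion Territory − 5h45m = 12:15 UTC.
1 March 2020 is a Sunday, so the first Friday is March 6 and the fourth is March 27.
1 October 2020 is a Thursday, so the first Sunday is October 4 and the third is October 18.
At the standard offset (UTC−01:00), 12:15 UTC − 1h = 11:15 Joreth standard time.
Daylight saving runs 27 March – 18 October; the standard-time date in Joreth, February 19, 2020, is outside that window, so Joreth is on standard time at UTC−01:00.
12:15 UTC − 1h = 11:15 Joreth.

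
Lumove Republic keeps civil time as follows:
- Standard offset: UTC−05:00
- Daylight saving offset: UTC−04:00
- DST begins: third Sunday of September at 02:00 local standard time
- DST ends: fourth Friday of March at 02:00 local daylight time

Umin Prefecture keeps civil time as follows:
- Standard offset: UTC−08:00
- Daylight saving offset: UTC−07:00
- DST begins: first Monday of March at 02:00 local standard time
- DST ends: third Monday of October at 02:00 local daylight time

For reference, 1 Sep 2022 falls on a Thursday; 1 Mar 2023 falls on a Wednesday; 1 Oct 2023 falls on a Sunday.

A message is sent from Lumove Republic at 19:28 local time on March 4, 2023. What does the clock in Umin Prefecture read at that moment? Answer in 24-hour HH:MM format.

1 September 2022 is a Thursday, so the first Sunday is September 4 and the third is September 18.
1 March 2023 is a Wednesday, so the first Friday is March 3 and the fourth is March 24.
March 4, 2023 lies within the daylight-saving period (18 September 2022 – 24 March 2023), so Lumove Republic is on daylight time, UTC−04:00.
19:28 Lumove Republic + 4h = 23:28 UTC.
1 March 2023 is a Wednesday, so the first Monday is March 6.
1 October 2023 is a Sunday, so the first Monday is October 2 and the third is October 16.
At the standard offset (UTC−08:00), 23:28 UTC − 8h = 15:28 Umin Prefecture standard time.
Daylight saving runs 6 March – 16 October; the standard-time date in Umin Prefecture, March 4, 2023, is outside that window, so Umin Prefecture is on standard time at UTC−08:00.
23:28 UTC − 8h = 15:28 Umin Prefecture.

15:28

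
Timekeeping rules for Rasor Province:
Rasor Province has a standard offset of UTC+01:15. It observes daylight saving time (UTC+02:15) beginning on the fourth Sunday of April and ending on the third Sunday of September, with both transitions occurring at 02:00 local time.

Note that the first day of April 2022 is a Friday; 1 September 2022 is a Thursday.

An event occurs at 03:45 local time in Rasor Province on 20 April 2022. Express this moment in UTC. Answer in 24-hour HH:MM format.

02:30

1 April 2022 is a Friday, so the first Sunday is April 3 and the fourth is April 24.
1 September 2022 is a Thursday, so the first Sunday is September 4 and the third is September 18.
Daylight saving runs 24 April – 18 September; 20 April 2022 is outside that window, so Rasor Province is on standard time at UTC+01:15.
03:45 local − 1h15m = 02:30 UTC.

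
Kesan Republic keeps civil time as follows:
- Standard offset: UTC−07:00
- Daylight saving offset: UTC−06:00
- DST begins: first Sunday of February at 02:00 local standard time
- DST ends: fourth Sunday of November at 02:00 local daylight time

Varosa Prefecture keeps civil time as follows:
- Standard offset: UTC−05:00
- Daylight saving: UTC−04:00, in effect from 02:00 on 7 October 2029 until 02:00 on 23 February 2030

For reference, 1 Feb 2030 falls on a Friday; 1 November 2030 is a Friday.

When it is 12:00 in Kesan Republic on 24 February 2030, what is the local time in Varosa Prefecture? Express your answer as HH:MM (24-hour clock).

1 February 2030 is a Friday, so the first Sunday is February 3.
1 November 2030 is a Friday, so the first Sunday is November 3 and the fourth is November 24.
24 February 2030 falls between 3 February and 24 November, so daylight saving is in effect and Kesan Republic is at UTC−06:00.
12:00 Kesan Republic + 6h = 18:00 UTC.
At the standard offset (UTC−05:00), 18:00 UTC − 5h = 13:00 Varosa Prefecture standard time.
The standard-time date in Varosa Prefecture, 24 February 2030, does not fall between 7 October 2029 and 23 February 2030, so daylight saving is not in effect and Varosa Prefecture is at UTC−05:00.
18:00 UTC − 5h = 13:00 Varosa Prefecture.

13:00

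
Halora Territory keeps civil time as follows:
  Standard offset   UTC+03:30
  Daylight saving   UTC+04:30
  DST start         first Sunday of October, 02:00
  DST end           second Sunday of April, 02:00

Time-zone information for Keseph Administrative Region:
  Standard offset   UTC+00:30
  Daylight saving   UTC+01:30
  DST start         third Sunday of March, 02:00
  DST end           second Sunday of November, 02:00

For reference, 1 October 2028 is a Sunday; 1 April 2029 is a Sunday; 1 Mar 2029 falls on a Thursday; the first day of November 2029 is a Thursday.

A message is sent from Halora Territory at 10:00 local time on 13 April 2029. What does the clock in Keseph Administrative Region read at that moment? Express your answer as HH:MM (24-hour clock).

1 October 2028 is a Sunday, so the first Sunday is October 1.
1 April 2029 is a Sunday, so the first Sunday is April 1 and the second is April 8.
13 April 2029 does not fall between 1 October 2028 and 8 April 2029, so daylight saving is not in effect and Halora Territory is at UTC+03:30.
10:00 Halora Territory − 3h30m = 06:30 UTC.
1 March 2029 is a Thursday, so the first Sunday is March 4 and the third is March 18.
1 November 2029 is a Thursday, so the first Sunday is November 4 and the second is November 11.
At the standard offset (UTC+00:30), 06:30 UTC + 0h30m = 07:00 Keseph Administrative Region standard time.
The standard-time date in Keseph Administrative Region, 13 April 2029, lies within the daylight-saving period (18 March – 11 November), so Keseph Administrative Region is on daylight time, UTC+01:30.
06:30 UTC + 1h30m = 08:00 Keseph Administrative Region.

08:00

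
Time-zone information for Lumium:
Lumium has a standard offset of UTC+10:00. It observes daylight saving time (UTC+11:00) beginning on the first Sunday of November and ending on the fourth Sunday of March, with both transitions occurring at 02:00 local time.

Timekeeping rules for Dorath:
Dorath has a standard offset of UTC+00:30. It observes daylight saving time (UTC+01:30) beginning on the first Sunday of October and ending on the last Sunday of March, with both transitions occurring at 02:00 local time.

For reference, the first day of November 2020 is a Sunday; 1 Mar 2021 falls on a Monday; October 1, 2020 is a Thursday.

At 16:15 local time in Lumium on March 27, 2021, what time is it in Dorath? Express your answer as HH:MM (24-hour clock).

1 November 2020 is a Sunday, so the first Sunday is November 1.
1 March 2021 is a Monday, so the first Sunday is March 7 and the fourth is March 28.
Daylight saving runs 1 November 2020 – 28 March 2021; March 27, 2021 is inside that window, so Lumium is at UTC+11:00.
16:15 Lumium − 11h = 05:15 UTC.
1 October 2020 is a Thursday, so the first Sunday is October 4.
1 March 2021 is a Monday, so Sundays fall on 7, 14, 21, 28; the last is March 28.
At the standard offset (UTC+00:30), 05:15 UTC + 0h30m = 05:45 Dorath standard time.
The standard-time date in Dorath, March 27, 2021, lies within the daylight-saving period (4 October 2020 – 28 March 2021), so Dorath is on daylight time, UTC+01:30.
05:15 UTC + 1h30m = 06:45 Dorath.

06:45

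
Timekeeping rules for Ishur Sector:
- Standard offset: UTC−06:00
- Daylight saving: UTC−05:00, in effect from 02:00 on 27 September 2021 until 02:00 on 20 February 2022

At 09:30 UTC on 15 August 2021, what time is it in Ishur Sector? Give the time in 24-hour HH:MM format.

At the standard offset (UTC−06:00), 09:30 UTC − 6h = 03:30 Ishur Sector standard time.
The standard-time date in Ishur Sector, 15 August 2021, is outside the daylight-saving period (27 September 2021 – 20 February 2022), so Ishur Sector is on standard time, UTC−06:00.
09:30 UTC − 6h = 03:30 local.

03:30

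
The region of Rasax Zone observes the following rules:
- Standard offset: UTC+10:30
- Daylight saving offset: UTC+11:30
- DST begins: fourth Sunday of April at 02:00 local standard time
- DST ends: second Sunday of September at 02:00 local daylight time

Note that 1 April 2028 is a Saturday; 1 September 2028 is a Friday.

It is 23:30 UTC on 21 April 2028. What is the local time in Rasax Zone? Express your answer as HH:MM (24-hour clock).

1 April 2028 is a Saturday, so the first Sunday is April 2 and the fourth is April 23.
1 September 2028 is a Friday, so the first Sunday is September 3 and the second is September 10.
At the standard offset (UTC+10:30), 23:30 UTC + 10h30m = 10:00 Rasax Zone standard time (rolling into the next day, 22 April 2028).
The standard-time date in Rasax Zone, 22 April 2028, is outside the daylight-saving period (23 April – 10 September), so Rasax Zone is on standard time, UTC+10:30.
23:30 UTC + 10h30m = 10:00 local (rolling into the next day, 22 April 2028).

10:00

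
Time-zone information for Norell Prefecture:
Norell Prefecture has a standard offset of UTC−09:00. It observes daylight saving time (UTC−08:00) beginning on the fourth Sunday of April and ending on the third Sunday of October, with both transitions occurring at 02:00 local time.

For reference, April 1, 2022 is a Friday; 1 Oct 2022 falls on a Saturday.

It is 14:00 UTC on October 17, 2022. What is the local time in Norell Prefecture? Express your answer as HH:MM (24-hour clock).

05:00

1 April 2022 is a Friday, so the first Sunday is April 3 and the fourth is April 24.
1 October 2022 is a Saturday, so the first Sunday is October 2 and the third is October 16.
At the standard offset (UTC−09:00), 14:00 UTC − 9h = 05:00 Norell Prefecture standard time.
The standard-time date in Norell Prefecture, October 17, 2022, does not fall between 24 April and 16 October, so daylight saving is not in effect and Norell Prefecture is at UTC−09:00.
14:00 UTC − 9h = 05:00 local.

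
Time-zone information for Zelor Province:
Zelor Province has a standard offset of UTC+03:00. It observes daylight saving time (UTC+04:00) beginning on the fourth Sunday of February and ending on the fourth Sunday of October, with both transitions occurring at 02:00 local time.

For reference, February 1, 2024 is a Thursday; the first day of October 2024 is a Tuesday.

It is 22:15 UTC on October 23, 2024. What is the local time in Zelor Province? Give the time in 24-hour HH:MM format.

1 February 2024 is a Thursday, so the first Sunday is February 4 and the fourth is February 25.
1 October 2024 is a Tuesday, so the first Sunday is October 6 and the fourth is October 27.
At the standard offset (UTC+03:00), 22:15 UTC + 3h = 01:15 Zelor Province standard time (rolling into the next day, 24 October 2024).
Daylight saving runs 25 February – 27 October; the standard-time date in Zelor Province, October 24, 2024, is inside that window, so Zelor Province is at UTC+04:00.
22:15 UTC + 4h = 02:15 local (rolling into the next day, 24 October 2024).

02:15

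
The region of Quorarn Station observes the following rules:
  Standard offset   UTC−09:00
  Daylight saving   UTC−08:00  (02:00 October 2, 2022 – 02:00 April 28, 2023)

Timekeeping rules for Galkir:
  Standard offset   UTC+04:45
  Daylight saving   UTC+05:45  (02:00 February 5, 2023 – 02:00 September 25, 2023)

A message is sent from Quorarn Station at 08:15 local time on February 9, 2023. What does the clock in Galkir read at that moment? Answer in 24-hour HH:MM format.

February 9, 2023 falls between 2 October 2022 and 28 April 2023, so daylight saving is in effect and Quorarn Station is at UTC−08:00.
08:15 Quorarn Station + 8h = 16:15 UTC.
At the standard offset (UTC+04:45), 16:15 UTC + 4h45m = 21:00 Galkir standard time.
The standard-time date in Galkir, February 9, 2023, falls between 5 February and 25 September, so daylight saving is in effect and Galkir is at UTC+05:45.
16:15 UTC + 5h45m = 22:00 Galkir.

22:00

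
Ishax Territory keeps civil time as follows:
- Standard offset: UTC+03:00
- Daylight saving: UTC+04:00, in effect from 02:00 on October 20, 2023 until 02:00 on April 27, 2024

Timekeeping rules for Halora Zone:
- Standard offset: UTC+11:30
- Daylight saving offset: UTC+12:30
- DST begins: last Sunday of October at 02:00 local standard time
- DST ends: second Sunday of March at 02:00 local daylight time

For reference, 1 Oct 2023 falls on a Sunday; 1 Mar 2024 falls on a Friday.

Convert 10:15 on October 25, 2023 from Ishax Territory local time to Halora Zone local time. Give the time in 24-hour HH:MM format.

17:45

October 25, 2023 lies within the daylight-saving period (20 October 2023 – 27 April 2024), so Ishax Territory is on daylight time, UTC+04:00.
10:15 Ishax Territory − 4h = 06:15 UTC.
1 October 2023 is a Sunday, so Sundays fall on 1, 8, 15, 22, 29; the last is October 29.
1 March 2024 is a Friday, so the first Sunday is March 3 and the second is March 10.
At the standard offset (UTC+11:30), 06:15 UTC + 11h30m = 17:45 Halora Zone standard time.
The standard-time date in Halora Zone, October 25, 2023, is outside the daylight-saving period (29 October 2023 – 10 March 2024), so Halora Zone is on standard time, UTC+11:30.
06:15 UTC + 11h30m = 17:45 Halora Zone.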